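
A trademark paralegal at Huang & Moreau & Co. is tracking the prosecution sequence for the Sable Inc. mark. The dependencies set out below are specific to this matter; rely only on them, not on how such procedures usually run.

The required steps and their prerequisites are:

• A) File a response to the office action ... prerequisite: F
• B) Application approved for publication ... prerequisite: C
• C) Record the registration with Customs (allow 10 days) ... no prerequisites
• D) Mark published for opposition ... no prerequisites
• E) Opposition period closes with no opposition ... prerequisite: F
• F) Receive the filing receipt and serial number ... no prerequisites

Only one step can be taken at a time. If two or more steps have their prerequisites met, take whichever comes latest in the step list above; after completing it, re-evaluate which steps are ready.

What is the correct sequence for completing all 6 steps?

F, D and C have no prerequisites; F is listed later, so F is first.
Ready: E, D, C and A. E is listed later → E.
Now D, C and A have their prerequisites met. D is listed later, so D next.
Ready: C and A. C is listed later → C.
Ready: B and A. B is listed later → B.
A is the only step now ready → A.

F, E, D, C, B, A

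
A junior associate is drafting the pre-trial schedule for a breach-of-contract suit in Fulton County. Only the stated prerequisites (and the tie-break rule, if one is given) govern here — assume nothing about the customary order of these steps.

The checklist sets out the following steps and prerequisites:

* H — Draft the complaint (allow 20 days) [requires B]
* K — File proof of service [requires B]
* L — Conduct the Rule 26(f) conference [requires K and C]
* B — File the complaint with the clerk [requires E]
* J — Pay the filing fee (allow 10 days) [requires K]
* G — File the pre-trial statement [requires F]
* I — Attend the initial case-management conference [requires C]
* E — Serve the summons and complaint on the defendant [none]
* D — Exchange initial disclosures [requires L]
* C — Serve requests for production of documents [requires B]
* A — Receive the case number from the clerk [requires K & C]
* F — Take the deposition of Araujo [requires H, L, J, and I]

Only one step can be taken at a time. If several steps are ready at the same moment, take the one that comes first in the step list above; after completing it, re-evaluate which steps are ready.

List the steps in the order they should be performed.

E → B → H → K → J → C → L → I → D → A → F → G

E is the only step with nothing outstanding, so it goes first.
B is the only step now ready → B.
Ready: H, K and C. H is listed earlier → H.
Ready: K and C. K is listed earlier → K.
J now also ready, so the ready set is {J, C}; J is listed earlier → J.
C needed B, now all done → C.
Ready: L, I and A. L is listed earlier → L.
Now I, D and A have their prerequisites met. I is listed earlier, so I next.
Now D, A and F have their prerequisites met. D is listed earlier, so D next.
Ready: A and F. A is listed earlier → A.
That leaves F as the only ready step → F.
G needed F, now all done → G.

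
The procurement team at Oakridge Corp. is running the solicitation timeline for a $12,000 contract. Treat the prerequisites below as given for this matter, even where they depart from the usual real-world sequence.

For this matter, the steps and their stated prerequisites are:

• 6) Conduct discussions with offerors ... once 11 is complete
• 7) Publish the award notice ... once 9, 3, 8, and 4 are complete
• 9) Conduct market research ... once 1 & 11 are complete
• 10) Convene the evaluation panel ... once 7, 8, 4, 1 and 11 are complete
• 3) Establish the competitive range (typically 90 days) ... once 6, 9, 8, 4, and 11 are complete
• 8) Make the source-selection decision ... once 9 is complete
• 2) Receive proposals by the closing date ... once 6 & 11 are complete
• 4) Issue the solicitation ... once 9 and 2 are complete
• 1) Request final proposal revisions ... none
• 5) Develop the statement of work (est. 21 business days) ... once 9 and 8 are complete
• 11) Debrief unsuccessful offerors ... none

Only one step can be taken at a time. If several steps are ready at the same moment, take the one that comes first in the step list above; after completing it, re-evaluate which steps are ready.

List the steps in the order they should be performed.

Nothing is required for 1 and 11. 1 is listed earlier → 1 first.
That leaves 11 as the only ready step → 11.
Ready: 6 and 9. 6 is listed earlier → 6.
Ready: 9 and 2. 9 is listed earlier → 9.
8 now also ready, so the ready set is {8, 2}; 8 is listed earlier → 8.
Ready: 2 and 5. 2 is listed earlier → 2.
Ready: 4 and 5. 4 is listed earlier → 4.
3 now also ready, so the ready set is {3, 5}; 3 is listed earlier → 3.
Now 7 and 5 have their prerequisites met. 7 is listed earlier, so 7 next.
10 now also ready, so the ready set is {10, 5}; 10 is listed earlier → 10.
5 is the only step now ready → 5.

1, 11, 6, 9, 8, 2, 4, 3, 7, 10, 5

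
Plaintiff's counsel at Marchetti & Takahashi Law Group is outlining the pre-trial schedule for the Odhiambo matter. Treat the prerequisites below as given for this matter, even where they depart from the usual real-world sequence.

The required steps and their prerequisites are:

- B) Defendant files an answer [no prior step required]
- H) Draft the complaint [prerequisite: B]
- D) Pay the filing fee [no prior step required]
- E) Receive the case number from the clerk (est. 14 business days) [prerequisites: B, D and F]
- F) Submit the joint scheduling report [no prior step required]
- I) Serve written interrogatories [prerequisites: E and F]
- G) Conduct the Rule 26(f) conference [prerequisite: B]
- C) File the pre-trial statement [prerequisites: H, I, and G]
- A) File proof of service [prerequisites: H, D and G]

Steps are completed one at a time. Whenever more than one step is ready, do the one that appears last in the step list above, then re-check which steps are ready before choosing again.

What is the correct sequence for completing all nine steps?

F, D, B, G, E, I, H, A, C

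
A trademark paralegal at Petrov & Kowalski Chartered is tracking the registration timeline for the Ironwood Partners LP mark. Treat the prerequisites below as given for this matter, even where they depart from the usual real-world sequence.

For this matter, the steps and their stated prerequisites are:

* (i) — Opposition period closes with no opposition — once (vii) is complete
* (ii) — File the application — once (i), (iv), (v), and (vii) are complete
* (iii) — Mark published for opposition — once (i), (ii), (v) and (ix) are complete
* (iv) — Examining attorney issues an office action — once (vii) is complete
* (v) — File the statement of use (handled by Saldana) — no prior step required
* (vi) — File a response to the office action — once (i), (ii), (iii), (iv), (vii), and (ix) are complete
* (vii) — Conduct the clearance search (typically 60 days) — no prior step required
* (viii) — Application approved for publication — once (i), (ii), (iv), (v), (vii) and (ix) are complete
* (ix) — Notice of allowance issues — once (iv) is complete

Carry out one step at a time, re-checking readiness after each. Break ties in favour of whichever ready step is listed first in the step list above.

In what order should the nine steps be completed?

(v) and (vii) have no prerequisites; (v) is listed earlier, so (v) is first.
(vii) is the only step now ready → (vii).
Ready: (i) and (iv). (i) is listed earlier → (i).
(iv) is the only step now ready → (iv).
Now (ii) and (ix) have their prerequisites met. (ii) is listed earlier, so (ii) next.
Next only (ix) has its prerequisites met → (ix).
Now (iii) and (viii) have their prerequisites met. (iii) is listed earlier, so (iii) next.
(vi) and (viii) are both available; (vi) is listed earlier → (vi).
Next only (viii) has its prerequisites met → (viii).

(v) (vii) (i) (iv) (ii) (ix) (iii) (vi) (viii)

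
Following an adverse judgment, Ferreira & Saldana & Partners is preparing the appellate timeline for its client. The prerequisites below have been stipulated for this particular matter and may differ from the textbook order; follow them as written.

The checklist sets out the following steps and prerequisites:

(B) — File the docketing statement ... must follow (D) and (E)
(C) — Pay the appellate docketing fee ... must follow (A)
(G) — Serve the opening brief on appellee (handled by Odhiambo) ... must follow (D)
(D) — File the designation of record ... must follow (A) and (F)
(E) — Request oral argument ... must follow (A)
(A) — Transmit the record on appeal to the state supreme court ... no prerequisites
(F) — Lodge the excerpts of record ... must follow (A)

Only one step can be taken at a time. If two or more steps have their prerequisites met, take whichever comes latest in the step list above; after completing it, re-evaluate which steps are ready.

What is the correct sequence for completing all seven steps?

Only (A) has no prerequisites, so it is first.
(F), (E) and (C) are all available; (F) is listed later → (F).
Now (E), (D) and (C) have their prerequisites met. (E) is listed later, so (E) next.
Now (D) and (C) have their prerequisites met. (D) is listed later, so (D) next.
(G) and (B) now also ready, so the ready set is {(G), (C), (B)}; (G) is listed later → (G).
(C) and (B) are both available; (C) is listed later → (C).
(B) is the only step now ready → (B).

(A) → (F) → (E) → (D) → (G) → (C) → (B)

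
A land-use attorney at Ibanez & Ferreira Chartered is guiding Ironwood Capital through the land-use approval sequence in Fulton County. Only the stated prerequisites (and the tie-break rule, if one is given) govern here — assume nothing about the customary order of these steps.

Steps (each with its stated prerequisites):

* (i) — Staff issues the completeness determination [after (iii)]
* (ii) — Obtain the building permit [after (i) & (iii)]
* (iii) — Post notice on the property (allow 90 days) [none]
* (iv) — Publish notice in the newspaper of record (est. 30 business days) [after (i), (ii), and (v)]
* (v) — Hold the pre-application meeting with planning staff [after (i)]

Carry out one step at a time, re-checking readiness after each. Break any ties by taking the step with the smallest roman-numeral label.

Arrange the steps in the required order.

(iii) → (i) → (ii) → (v) → (iv)

(iii) is the only step with nothing outstanding, so it goes first.
That leaves (i) as the only ready step → (i).
Ready: (ii) and (v). (ii) has the earlier label → (ii).
(v) needed (i), now all done → (v).
That leaves (iv) as the only ready step → (iv).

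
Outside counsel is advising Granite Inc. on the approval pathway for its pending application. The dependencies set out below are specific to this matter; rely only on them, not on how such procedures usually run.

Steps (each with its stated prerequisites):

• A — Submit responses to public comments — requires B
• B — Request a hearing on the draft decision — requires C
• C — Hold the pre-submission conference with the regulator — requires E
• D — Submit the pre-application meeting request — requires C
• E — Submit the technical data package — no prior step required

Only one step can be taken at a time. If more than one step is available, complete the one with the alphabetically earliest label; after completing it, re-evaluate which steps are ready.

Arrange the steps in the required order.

E, C, B, A, D

E is the only step with nothing outstanding, so it goes first.
Next only C has its prerequisites met → C.
Now B and D have their prerequisites met. B has the earlier label, so B next.
Now A and D have their prerequisites met. A has the earlier label, so A next.
D is the only step now ready → D.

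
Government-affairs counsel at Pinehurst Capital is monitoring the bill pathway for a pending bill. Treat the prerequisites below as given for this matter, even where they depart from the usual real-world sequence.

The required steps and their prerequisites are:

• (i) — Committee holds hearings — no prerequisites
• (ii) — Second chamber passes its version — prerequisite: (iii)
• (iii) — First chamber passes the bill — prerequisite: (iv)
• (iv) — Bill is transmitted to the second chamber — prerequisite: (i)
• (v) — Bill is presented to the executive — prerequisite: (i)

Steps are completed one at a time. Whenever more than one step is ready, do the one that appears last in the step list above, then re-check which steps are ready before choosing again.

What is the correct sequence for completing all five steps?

Only (i) has no prerequisites, so it is first.
(v) and (iv) are both available; (v) is listed later → (v).
(iv) needed (i), now all done → (iv).
(iii) needed (iv), now all done → (iii).
(ii) needed (iii), now all done → (ii).

(i) → (v) → (iv) → (iii) → (ii)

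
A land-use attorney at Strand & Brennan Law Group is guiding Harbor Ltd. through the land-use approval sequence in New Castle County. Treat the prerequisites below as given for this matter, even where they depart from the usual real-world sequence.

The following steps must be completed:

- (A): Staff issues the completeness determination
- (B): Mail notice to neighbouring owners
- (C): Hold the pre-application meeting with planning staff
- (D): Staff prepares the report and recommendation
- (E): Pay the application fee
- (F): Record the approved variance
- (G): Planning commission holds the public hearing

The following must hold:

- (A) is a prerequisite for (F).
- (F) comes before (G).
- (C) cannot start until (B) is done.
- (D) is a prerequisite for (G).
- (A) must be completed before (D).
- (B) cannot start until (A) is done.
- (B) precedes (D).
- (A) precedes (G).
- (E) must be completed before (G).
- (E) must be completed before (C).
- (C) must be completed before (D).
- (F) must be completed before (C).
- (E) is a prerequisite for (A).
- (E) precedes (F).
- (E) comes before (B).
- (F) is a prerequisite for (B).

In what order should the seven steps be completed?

(E), (A), (F), (B), (C), (D), (G)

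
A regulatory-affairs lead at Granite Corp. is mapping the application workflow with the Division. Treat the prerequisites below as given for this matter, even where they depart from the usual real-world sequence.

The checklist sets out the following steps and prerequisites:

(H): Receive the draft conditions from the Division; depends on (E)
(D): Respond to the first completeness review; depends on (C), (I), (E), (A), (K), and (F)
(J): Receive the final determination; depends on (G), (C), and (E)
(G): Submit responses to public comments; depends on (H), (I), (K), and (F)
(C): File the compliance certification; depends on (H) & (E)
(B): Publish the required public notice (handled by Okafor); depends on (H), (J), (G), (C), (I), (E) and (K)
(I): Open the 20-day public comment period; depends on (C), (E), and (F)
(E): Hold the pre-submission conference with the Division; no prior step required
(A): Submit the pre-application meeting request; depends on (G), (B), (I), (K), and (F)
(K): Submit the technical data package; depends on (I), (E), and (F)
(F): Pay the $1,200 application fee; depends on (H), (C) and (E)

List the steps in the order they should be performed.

(E) has no prerequisites → (E) first.
Next only (H) has its prerequisites met → (H).
(C) needed (H) and (E), now all done → (C).
That leaves (F) as the only ready step → (F).
(I) is the only step now ready → (I).
That leaves (K) as the only ready step → (K).
(G) needed (H), (I), (K) and (F), now all done → (G).
(J) needed (G), (C) and (E), now all done → (J).
(B) needed (H), (J), (G), (C), (I), (E) and (K), now all done → (B).
(A) needed (G), (B), (I), (K) and (F), now all done → (A).
(D) is the only step now ready → (D).

(E), (H), (C), (F), (I), (K), (G), (J), (B), (A), (D)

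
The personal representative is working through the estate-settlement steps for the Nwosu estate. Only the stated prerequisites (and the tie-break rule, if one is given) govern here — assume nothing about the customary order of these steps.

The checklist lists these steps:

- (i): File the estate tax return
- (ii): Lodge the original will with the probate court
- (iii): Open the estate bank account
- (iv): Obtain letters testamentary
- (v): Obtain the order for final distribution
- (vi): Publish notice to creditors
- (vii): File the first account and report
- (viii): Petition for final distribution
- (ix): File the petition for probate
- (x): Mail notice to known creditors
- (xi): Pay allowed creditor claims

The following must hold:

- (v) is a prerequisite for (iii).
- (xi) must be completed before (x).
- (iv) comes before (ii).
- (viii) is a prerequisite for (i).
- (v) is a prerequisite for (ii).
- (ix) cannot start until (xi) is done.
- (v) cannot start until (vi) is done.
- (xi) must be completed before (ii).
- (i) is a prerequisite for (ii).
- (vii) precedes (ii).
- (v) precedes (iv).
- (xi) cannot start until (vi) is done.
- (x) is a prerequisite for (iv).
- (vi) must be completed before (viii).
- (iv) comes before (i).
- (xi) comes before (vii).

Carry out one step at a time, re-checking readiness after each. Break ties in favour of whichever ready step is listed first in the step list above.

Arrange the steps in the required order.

(vi) (v) (iii) (viii) (xi) (vii) (ix) (x) (iv) (i) (ii)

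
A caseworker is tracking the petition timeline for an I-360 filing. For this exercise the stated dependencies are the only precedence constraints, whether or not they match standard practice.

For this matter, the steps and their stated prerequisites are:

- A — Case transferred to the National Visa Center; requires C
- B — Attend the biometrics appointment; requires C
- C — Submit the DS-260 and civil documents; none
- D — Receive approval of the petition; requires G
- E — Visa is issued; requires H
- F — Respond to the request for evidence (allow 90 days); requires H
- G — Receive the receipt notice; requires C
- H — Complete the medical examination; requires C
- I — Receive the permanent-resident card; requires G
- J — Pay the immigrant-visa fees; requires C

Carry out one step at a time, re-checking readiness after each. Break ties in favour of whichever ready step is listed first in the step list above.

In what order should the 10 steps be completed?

C, A, B, G, D, H, E, F, I, J

C has no prerequisites → C first.
Now A, B, G, H and J have their prerequisites met. A is listed earlier, so A next.
Now B, G, H and J have their prerequisites met. B is listed earlier, so B next.
Now G, H and J have their prerequisites met. G is listed earlier, so G next.
D, H, I and J are all available; D is listed earlier → D.
H, I and J are all available; H is listed earlier → H.
E and F now also ready, so the ready set is {E, F, I, J}; E is listed earlier → E.
Ready: F, I and J. F is listed earlier → F.
I and J are both available; I is listed earlier → I.
J needed C, now all done → J.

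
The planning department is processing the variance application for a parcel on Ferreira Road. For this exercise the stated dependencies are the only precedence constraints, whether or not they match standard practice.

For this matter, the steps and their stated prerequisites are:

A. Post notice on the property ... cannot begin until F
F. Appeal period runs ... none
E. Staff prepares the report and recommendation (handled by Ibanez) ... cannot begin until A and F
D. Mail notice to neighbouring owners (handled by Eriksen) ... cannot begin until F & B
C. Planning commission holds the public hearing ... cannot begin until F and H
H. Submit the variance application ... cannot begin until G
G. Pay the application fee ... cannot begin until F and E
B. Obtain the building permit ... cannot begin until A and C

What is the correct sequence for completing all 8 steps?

F is the only step with nothing outstanding, so it goes first.
Next only A has its prerequisites met → A.
E needed A and F, now all done → E.
G is the only step now ready → G.
Next only H has its prerequisites met → H.
C is the only step now ready → C.
B is the only step now ready → B.
D needed F and B, now all done → D.

F → A → E → G → H → C → B → D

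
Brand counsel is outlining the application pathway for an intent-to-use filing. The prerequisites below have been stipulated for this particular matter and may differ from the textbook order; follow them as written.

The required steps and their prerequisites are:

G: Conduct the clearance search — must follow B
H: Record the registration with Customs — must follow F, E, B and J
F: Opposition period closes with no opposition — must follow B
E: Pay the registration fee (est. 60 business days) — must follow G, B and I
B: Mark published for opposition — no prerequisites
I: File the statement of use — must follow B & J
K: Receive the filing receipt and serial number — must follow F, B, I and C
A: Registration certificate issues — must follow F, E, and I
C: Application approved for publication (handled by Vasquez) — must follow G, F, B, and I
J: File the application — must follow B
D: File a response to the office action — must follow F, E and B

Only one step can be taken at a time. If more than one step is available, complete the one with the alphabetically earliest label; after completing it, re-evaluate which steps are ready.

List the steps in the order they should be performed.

Only B has no prerequisites, so it is first.
Now F, G and J have their prerequisites met. F has the earlier label, so F next.
G and J are both available; G has the earlier label → G.
J needed B, now all done → J.
That leaves I as the only ready step → I.
C and E are both available; C has the earlier label → C.
Now E and K have their prerequisites met. E has the earlier label, so E next.
Now A, D, H and K have their prerequisites met. A has the earlier label, so A next.
Ready: D, H and K. D has the earlier label → D.
H and K are both available; H has the earlier label → H.
K needed B, C, F and I, now all done → K.

B F G J I C E A D H K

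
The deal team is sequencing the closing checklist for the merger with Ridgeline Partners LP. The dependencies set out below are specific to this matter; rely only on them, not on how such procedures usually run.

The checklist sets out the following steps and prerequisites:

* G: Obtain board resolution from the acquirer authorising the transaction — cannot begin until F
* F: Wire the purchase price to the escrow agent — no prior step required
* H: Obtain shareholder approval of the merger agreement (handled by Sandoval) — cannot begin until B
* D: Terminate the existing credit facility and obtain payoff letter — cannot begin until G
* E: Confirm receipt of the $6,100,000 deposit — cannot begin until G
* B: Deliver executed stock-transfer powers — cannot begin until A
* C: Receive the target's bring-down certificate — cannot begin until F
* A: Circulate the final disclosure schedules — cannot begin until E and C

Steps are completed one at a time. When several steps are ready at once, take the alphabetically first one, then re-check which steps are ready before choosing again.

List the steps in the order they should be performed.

F, C, G, D, E, A, B, H

Only F has no prerequisites, so it is first.
Now C and G have their prerequisites met. C has the earlier label, so C next.
G needed F, now all done → G.
D and E are both available; D has the earlier label → D.
E needed G, now all done → E.
A needed C and E, now all done → A.
That leaves B as the only ready step → B.
H needed B, now all done → H.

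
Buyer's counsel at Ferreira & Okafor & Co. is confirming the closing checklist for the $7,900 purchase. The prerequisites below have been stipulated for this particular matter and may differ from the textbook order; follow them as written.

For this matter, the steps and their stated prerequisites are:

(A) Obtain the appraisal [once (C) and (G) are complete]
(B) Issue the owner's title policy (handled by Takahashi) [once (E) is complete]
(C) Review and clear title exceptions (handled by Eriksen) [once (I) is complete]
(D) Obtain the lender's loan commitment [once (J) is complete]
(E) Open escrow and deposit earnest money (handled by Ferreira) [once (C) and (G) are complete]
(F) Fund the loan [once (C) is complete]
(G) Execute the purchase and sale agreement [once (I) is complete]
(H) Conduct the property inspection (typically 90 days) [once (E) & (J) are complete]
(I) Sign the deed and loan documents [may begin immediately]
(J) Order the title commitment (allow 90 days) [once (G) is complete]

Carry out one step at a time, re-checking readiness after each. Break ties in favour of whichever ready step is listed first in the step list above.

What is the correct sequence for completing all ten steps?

Only (I) has no prerequisites, so it is first.
Ready: (C) and (G). (C) is listed earlier → (C).
(F) now also ready, so the ready set is {(F), (G)}; (F) is listed earlier → (F).
Next only (G) has its prerequisites met → (G).
(A), (E) and (J) are all available; (A) is listed earlier → (A).
Ready: (E) and (J). (E) is listed earlier → (E).
(B) now also ready, so the ready set is {(B), (J)}; (B) is listed earlier → (B).
(J) is the only step now ready → (J).
Ready: (D) and (H). (D) is listed earlier → (D).
(H) is the only step now ready → (H).

(I) (C) (F) (G) (A) (E) (B) (J) (D) (H)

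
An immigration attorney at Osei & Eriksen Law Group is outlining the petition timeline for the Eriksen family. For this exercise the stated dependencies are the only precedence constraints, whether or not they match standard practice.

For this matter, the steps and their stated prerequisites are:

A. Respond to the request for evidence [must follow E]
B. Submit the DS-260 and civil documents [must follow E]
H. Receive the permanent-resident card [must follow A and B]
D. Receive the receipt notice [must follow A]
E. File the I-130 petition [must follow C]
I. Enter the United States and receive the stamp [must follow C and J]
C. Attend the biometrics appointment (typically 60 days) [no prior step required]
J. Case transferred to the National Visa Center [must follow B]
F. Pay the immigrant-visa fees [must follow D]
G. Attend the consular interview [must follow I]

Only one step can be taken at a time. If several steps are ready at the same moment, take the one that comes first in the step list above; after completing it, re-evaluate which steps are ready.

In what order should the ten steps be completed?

C, E, A, B, H, D, J, I, F, G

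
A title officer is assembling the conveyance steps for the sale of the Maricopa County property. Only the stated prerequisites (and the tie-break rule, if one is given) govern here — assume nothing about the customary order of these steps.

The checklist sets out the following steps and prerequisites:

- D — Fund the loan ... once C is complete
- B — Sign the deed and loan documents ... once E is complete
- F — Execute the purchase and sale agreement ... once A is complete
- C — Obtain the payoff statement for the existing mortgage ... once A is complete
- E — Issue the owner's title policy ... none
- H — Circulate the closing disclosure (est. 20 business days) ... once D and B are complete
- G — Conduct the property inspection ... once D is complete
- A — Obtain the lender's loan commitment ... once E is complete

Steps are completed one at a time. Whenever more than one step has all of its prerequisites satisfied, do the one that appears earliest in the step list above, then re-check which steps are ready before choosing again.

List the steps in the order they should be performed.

Only E has no prerequisites, so it is first.
B and A are both available; B is listed earlier → B.
That leaves A as the only ready step → A.
Now F and C have their prerequisites met. F is listed earlier, so F next.
C needed A, now all done → C.
That leaves D as the only ready step → D.
Now H and G have their prerequisites met. H is listed earlier, so H next.
G needed D, now all done → G.

E B A F C D H G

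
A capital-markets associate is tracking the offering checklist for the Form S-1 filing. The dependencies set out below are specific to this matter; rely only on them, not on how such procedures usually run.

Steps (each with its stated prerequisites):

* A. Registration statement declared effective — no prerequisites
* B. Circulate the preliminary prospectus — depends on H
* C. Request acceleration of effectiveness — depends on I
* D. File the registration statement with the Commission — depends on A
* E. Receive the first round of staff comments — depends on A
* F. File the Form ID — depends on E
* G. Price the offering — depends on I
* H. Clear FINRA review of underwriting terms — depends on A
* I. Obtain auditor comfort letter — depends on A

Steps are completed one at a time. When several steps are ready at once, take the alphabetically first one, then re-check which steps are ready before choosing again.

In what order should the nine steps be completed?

A, D, E, F, H, B, I, C, G

A is the only step with nothing outstanding, so it goes first.
Ready: D, E, H and I. D has the earlier label → D.
E, H and I are all available; E has the earlier label → E.
Now F, H and I have their prerequisites met. F has the earlier label, so F next.
H and I are both available; H has the earlier label → H.
B now also ready, so the ready set is {B, I}; B has the earlier label → B.
I is the only step now ready → I.
Now C and G have their prerequisites met. C has the earlier label, so C next.
G needed I, now all done → G.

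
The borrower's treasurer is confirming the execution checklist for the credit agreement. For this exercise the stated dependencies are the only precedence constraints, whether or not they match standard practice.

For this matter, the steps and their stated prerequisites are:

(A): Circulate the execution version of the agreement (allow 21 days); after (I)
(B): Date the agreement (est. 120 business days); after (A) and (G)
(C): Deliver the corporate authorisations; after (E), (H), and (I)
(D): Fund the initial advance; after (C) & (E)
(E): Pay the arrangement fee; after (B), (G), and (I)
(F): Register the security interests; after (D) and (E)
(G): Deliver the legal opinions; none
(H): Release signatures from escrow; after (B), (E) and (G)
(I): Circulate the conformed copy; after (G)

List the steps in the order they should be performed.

(G), (I), (A), (B), (E), (H), (C), (D), (F)

Only (G) has no prerequisites, so it is first.
Next only (I) has its prerequisites met → (I).
Next only (A) has its prerequisites met → (A).
Next only (B) has its prerequisites met → (B).
(E) is the only step now ready → (E).
Next only (H) has its prerequisites met → (H).
That leaves (C) as the only ready step → (C).
(D) is the only step now ready → (D).
(F) needed (D) and (E), now all done → (F).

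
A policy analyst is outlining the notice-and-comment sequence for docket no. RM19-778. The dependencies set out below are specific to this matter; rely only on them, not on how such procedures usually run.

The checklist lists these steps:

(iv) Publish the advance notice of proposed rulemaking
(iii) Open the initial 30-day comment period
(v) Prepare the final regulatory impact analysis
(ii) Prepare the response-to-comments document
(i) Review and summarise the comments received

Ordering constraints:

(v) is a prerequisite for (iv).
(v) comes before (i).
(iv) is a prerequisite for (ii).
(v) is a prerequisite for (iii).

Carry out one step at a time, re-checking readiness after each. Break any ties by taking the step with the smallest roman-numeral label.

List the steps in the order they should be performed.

(v), (i), (iii), (iv), (ii)

(v) has no prerequisites → (v) first.
Ready: (i), (iii) and (iv). (i) has the earlier label → (i).
(iii) and (iv) are both available; (iii) has the earlier label → (iii).
(iv) needed (v), now all done → (iv).
(ii) is the only step now ready → (ii).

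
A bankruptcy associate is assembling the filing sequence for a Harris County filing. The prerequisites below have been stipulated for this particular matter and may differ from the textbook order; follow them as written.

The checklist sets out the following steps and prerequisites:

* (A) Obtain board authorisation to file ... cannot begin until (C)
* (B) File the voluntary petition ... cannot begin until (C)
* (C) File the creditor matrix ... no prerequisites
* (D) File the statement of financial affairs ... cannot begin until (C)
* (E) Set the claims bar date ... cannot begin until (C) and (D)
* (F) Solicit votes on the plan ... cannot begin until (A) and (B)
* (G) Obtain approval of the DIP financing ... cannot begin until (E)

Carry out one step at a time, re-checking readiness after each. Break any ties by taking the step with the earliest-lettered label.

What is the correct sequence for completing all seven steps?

(C) (A) (B) (D) (E) (F) (G)

Only (C) has no prerequisites, so it is first.
(A), (B) and (D) are all available; (A) has the earlier label → (A).
(B) and (D) are both available; (B) has the earlier label → (B).
Now (D) and (F) have their prerequisites met. (D) has the earlier label, so (D) next.
Now (E) and (F) have their prerequisites met. (E) has the earlier label, so (E) next.
(G) now also ready, so the ready set is {(F), (G)}; (F) has the earlier label → (F).
That leaves (G) as the only ready step → (G).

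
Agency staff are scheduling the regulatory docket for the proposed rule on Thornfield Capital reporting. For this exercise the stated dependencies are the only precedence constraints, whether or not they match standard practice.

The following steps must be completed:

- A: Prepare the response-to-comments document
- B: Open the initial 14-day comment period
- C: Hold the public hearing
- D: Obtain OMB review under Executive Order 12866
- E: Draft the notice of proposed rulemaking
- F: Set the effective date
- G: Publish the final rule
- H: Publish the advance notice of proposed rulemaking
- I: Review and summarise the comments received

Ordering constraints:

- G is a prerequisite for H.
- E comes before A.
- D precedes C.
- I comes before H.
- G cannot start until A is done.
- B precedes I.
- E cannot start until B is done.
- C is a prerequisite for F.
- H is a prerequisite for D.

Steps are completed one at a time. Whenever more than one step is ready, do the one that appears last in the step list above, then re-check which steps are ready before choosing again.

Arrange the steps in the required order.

B → I → E → A → G → H → D → C → F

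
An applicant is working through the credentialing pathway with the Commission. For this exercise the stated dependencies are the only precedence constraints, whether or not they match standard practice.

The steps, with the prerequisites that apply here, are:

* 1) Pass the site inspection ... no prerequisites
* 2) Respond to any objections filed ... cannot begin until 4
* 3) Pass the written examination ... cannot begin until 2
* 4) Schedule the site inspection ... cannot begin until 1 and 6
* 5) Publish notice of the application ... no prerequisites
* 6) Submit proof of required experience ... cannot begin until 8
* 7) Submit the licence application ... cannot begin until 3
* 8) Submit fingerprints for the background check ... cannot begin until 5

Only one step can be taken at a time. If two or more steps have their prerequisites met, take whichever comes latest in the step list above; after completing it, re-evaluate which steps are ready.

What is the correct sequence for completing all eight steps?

5 and 1 have no prerequisites; 5 is listed later, so 5 is first.
8 now also ready, so the ready set is {8, 1}; 8 is listed later → 8.
Ready: 6 and 1. 6 is listed later → 6.
Next only 1 has its prerequisites met → 1.
4 needed 6 and 1, now all done → 4.
2 needed 4, now all done → 2.
3 needed 2, now all done → 3.
7 is the only step now ready → 7.

5, 8, 6, 1, 4, 2, 3, 7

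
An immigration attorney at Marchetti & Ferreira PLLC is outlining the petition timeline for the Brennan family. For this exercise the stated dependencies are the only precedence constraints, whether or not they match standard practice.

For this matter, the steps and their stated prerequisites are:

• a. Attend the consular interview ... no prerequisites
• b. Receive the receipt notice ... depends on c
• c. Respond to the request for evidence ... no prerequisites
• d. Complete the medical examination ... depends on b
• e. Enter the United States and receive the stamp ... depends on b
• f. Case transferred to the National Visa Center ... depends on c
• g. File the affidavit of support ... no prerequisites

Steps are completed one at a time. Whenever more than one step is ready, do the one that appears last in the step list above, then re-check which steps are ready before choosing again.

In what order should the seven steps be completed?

g, c and a have no prerequisites; g is listed later, so g is first.
Ready: c and a. c is listed later → c.
f, b and a are all available; f is listed later → f.
Ready: b and a. b is listed later → b.
e and d now also ready, so the ready set is {e, d, a}; e is listed later → e.
Now d and a have their prerequisites met. d is listed later, so d next.
That leaves a as the only ready step → a.

g → c → f → b → e → d → a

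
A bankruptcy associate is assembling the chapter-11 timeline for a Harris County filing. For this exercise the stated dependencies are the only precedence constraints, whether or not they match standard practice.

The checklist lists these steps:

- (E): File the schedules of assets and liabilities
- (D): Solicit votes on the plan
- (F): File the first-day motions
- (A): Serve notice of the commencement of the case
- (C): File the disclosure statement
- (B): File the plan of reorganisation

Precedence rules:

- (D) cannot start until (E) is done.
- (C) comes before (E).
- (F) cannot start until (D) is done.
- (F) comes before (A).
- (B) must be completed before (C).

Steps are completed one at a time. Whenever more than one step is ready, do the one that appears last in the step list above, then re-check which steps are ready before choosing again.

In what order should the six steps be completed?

(B) is the only step with nothing outstanding, so it goes first.
(C) needed (B), now all done → (C).
(E) needed (C), now all done → (E).
Next only (D) has its prerequisites met → (D).
That leaves (F) as the only ready step → (F).
Next only (A) has its prerequisites met → (A).

(B) → (C) → (E) → (D) → (F) → (A)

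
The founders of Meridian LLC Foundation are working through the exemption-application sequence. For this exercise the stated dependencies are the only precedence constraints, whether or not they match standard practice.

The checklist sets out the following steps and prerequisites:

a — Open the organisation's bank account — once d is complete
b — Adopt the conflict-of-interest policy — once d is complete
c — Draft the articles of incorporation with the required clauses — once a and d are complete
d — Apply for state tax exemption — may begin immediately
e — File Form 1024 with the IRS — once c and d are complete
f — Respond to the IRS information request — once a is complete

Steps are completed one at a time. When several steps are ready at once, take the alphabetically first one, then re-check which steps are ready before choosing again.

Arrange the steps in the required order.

Only d has no prerequisites, so it is first.
Ready: a and b. a has the earlier label → a.
b, c and f are all available; b has the earlier label → b.
c and f are both available; c has the earlier label → c.
e now also ready, so the ready set is {e, f}; e has the earlier label → e.
f is the only step now ready → f.

d a b c e f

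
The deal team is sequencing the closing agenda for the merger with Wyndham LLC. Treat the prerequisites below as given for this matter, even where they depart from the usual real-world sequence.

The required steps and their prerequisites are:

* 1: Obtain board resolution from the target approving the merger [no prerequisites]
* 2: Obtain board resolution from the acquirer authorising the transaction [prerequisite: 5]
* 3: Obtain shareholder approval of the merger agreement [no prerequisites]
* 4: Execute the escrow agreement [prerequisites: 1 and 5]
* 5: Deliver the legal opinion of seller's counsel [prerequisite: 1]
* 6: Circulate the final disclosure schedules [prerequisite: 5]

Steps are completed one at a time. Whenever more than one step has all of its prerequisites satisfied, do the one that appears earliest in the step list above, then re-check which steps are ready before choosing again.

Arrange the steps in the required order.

1 3 5 2 4 6

Nothing is required for 1 and 3. 1 is listed earlier → 1 first.
Ready: 3 and 5. 3 is listed earlier → 3.
5 needed 1, now all done → 5.
Now 2, 4 and 6 have their prerequisites met. 2 is listed earlier, so 2 next.
4 and 6 are both available; 4 is listed earlier → 4.
6 needed 5, now all done → 6.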